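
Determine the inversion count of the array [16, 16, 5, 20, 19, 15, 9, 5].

Finding inversions in [16, 16, 5, 20, 19, 15, 9, 5]:

(0, 2): arr[0]=16 > arr[2]=5
(0, 5): arr[0]=16 > arr[5]=15
(0, 6): arr[0]=16 > arr[6]=9
(0, 7): arr[0]=16 > arr[7]=5
(1, 2): arr[1]=16 > arr[2]=5
(1, 5): arr[1]=16 > arr[5]=15
(1, 6): arr[1]=16 > arr[6]=9
(1, 7): arr[1]=16 > arr[7]=5
(3, 4): arr[3]=20 > arr[4]=19
(3, 5): arr[3]=20 > arr[5]=15
(3, 6): arr[3]=20 > arr[6]=9
(3, 7): arr[3]=20 > arr[7]=5
(4, 5): arr[4]=19 > arr[5]=15
(4, 6): arr[4]=19 > arr[6]=9
(4, 7): arr[4]=19 > arr[7]=5
(5, 6): arr[5]=15 > arr[6]=9
(5, 7): arr[5]=15 > arr[7]=5
(6, 7): arr[6]=9 > arr[7]=5

Total inversions: 18

The array has 18 inversion(s): (0,2), (0,5), (0,6), (0,7), (1,2), (1,5), (1,6), (1,7), (3,4), (3,5), (3,6), (3,7), (4,5), (4,6), (4,7), (5,6), (5,7), (6,7). Each pair (i,j) satisfies i < j and arr[i] > arr[j].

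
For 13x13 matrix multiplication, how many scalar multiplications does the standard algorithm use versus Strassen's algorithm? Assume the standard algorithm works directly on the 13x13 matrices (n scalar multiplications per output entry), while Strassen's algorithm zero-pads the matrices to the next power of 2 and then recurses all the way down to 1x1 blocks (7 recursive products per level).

Matrix multiplication for 13x13 matrices:

Strassen's algorithm requires power-of-2 dimensions. Pad 13x13 to 16x16 (next power of 2).

Standard algorithm: 13^3 = 2197 multiplications
Strassen's algorithm: 7^(log2(16)) = 7^4 = 2401 multiplications
Difference: 2197 - 2401 = -204 (Strassen uses MORE here due to padding overhead — for small or just-over-power-of-2 n, padding can outweigh the per-level savings)

Standard: 2197 multiplications (13^3). Strassen: 2401 multiplications (7^4, after padding to 16x16). Strassen reduces 8 recursive multiplications to 7 at each level.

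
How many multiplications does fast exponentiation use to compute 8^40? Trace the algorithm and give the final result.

Computing 8^40 by squaring (build up from 8^1; each line after the first costs one multiplication):

8^1 = 8
8^2 = (8^1)^2 = 8^2 = 64
8^4 = (8^2)^2 = 64^2 = 4096
8^5 = 8 * 8^4 = 8 * 4096 = 32768
8^10 = (8^5)^2 = 32768^2 = 1073741824
8^20 = (8^10)^2 = 1073741824^2 = 1152921504606846976
8^40 = (8^20)^2 = 1152921504606846976^2 = 1329227995784915872903807060280344576

Result: 1329227995784915872903807060280344576
Multiplications needed: 6 (6 lines after 8^1)

8^40 = 1329227995784915872903807060280344576. Using exponentiation by squaring, this requires 6 multiplications. The key idea: if the exponent is even, square the half-power; if odd, multiply by the base once.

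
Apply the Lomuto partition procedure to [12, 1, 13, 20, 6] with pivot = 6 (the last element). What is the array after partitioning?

Lomuto partition with pivot = 6:

Initial array: [12, 1, 13, 20, 6]

arr[0]=12 > 6: no swap
arr[1]=1 <= 6: swap with position 0, array becomes [1, 12, 13, 20, 6]
arr[2]=13 > 6: no swap
arr[3]=20 > 6: no swap

Place pivot at position 1: [1, 6, 13, 20, 12]
Pivot position: 1

After partitioning with pivot 6, the array becomes [1, 6, 13, 20, 12]. The pivot is placed at index 1. All elements to the left of the pivot are <= 6, and all elements to the right are > 6.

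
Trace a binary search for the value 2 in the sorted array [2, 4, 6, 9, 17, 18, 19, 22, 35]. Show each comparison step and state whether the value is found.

Binary search for 2 in [2, 4, 6, 9, 17, 18, 19, 22, 35]:

lo=0, hi=8, mid=4, arr[mid]=17 -> 17 > 2, search left half
lo=0, hi=3, mid=1, arr[mid]=4 -> 4 > 2, search left half
lo=0, hi=0, mid=0, arr[mid]=2 -> Found target at index 0!

Binary search finds 2 at index 0 after 3 comparisons. The search repeatedly halves the search space by comparing with the middle element.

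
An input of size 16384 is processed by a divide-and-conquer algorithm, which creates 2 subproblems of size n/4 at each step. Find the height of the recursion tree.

For divide and conquer with division factor 4:

Problem sizes at each level:
Level 0: 16384
Level 1: 4096
Level 2: 1024
Level 3: 256
Level 4: 64
Level 5: 16
Level 6: 4
Level 7: 1

The root is level 0 and the size-1 base case is level 7 (the tree spans levels 0 through 7, i.e. 8 levels counting the root), so the depth is the number of divisions: log_4(16384) = 7

The recursion tree depth is log_4(16384) = 7. At each level, the problem size is divided by 4, so it takes 7 divisions to reduce to a base case of size 1. The algorithm makes 2 recursive calls at each level.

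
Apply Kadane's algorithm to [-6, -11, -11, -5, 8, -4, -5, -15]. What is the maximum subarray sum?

Using Kadane's algorithm on [-6, -11, -11, -5, 8, -4, -5, -15]:

Scanning through the array:
Position 1 (value -11): max_ending_here = -11, max_so_far = -6
Position 2 (value -11): max_ending_here = -11, max_so_far = -6
Position 3 (value -5): max_ending_here = -5, max_so_far = -5
Position 4 (value 8): max_ending_here = 8, max_so_far = 8
Position 5 (value -4): max_ending_here = 4, max_so_far = 8
Position 6 (value -5): max_ending_here = -1, max_so_far = 8
Position 7 (value -15): max_ending_here = -15, max_so_far = 8

Maximum subarray: [8]
Maximum sum: 8

The maximum subarray is [8] with sum 8. This subarray runs from index 4 to index 4.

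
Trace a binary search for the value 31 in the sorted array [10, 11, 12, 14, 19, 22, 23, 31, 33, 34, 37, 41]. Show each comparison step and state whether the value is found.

Binary search for 31 in [10, 11, 12, 14, 19, 22, 23, 31, 33, 34, 37, 41]:

lo=0, hi=11, mid=5, arr[mid]=22 -> 22 < 31, search right half
lo=6, hi=11, mid=8, arr[mid]=33 -> 33 > 31, search left half
lo=6, hi=7, mid=6, arr[mid]=23 -> 23 < 31, search right half
lo=7, hi=7, mid=7, arr[mid]=31 -> Found target at index 7!

Binary search finds 31 at index 7 after 4 comparisons. The search repeatedly halves the search space by comparing with the middle element.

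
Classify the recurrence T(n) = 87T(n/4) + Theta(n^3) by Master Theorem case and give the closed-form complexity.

Master Theorem for T(n) = 87T(n/4) + O(n^3):

a = 87, b = 4, c = 3
log_b(a) = log_4(87) = 3.2215

Case 1: c = 3 < log_4(87) = 3.2215
T(n) = O(n^(log_4 87))

For T(n) = 87T(n/4) + O(n^3): log_4(87) = 3.2215. This is Case 1 of the Master Theorem (c < log_b(a), work dominated by leaves), giving O(n^(log_4 87)).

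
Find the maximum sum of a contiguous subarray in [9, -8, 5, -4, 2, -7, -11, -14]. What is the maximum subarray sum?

Using Kadane's algorithm on [9, -8, 5, -4, 2, -7, -11, -14]:

Scanning through the array:
Position 1 (value -8): max_ending_here = 1, max_so_far = 9
Position 2 (value 5): max_ending_here = 6, max_so_far = 9
Position 3 (value -4): max_ending_here = 2, max_so_far = 9
Position 4 (value 2): max_ending_here = 4, max_so_far = 9
Position 5 (value -7): max_ending_here = -3, max_so_far = 9
Position 6 (value -11): max_ending_here = -11, max_so_far = 9
Position 7 (value -14): max_ending_here = -14, max_so_far = 9

Maximum subarray: [9]
Maximum sum: 9

The maximum subarray is [9] with sum 9. This subarray runs from index 0 to index 0.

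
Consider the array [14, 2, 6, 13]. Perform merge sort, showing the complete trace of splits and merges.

Merge sort trace:

Split: [14, 2, 6, 13] -> [14, 2] and [6, 13]
  Split: [14, 2] -> [14] and [2]
  Merge: [14] + [2] -> [2, 14]
  Split: [6, 13] -> [6] and [13]
  Merge: [6] + [13] -> [6, 13]
Merge: [2, 14] + [6, 13] -> [2, 6, 13, 14]

Final sorted array: [2, 6, 13, 14]

The merge sort proceeds by recursively splitting the array and merging sorted halves.
After all merges, the sorted array is [2, 6, 13, 14].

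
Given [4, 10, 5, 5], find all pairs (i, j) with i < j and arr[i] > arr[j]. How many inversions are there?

Finding inversions in [4, 10, 5, 5]:

(1, 2): arr[1]=10 > arr[2]=5
(1, 3): arr[1]=10 > arr[3]=5

Total inversions: 2

The array has 2 inversion(s): (1,2), (1,3). Each pair (i,j) satisfies i < j and arr[i] > arr[j].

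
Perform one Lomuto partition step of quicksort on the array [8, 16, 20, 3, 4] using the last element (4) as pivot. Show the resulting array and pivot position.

Lomuto partition with pivot = 4:

Initial array: [8, 16, 20, 3, 4]

arr[0]=8 > 4: no swap
arr[1]=16 > 4: no swap
arr[2]=20 > 4: no swap
arr[3]=3 <= 4: swap with position 0, array becomes [3, 16, 20, 8, 4]

Place pivot at position 1: [3, 4, 20, 8, 16]
Pivot position: 1

After partitioning with pivot 4, the array becomes [3, 4, 20, 8, 16]. The pivot is placed at index 1. All elements to the left of the pivot are <= 4, and all elements to the right are > 4.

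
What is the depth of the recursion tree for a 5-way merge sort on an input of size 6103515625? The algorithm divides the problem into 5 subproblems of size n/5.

For divide and conquer with division factor 5:

Problem sizes at each level:
Level 0: 6103515625
Level 1: 1220703125
Level 2: 244140625
Level 3: 48828125
Level 4: 9765625
Level 5: 1953125
Level 6: 390625
Level 7: 78125
Level 8: 15625
Level 9: 3125
Level 10: 625
Level 11: 125
Level 12: 25
Level 13: 5
Level 14: 1

The root is level 0 and the size-1 base case is level 14 (the tree spans levels 0 through 14, i.e. 15 levels counting the root), so the depth is the number of divisions: log_5(6103515625) = 14

The recursion tree depth is log_5(6103515625) = 14. At each level, the problem size is divided by 5, so it takes 14 divisions to reduce to a base case of size 1. The algorithm makes 5 recursive calls at each level.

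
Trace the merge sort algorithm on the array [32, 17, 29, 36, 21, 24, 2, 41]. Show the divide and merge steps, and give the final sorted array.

Merge sort trace:

Split: [32, 17, 29, 36, 21, 24, 2, 41] -> [32, 17, 29, 36] and [21, 24, 2, 41]
  Split: [32, 17, 29, 36] -> [32, 17] and [29, 36]
    Split: [32, 17] -> [32] and [17]
    Merge: [32] + [17] -> [17, 32]
    Split: [29, 36] -> [29] and [36]
    Merge: [29] + [36] -> [29, 36]
  Merge: [17, 32] + [29, 36] -> [17, 29, 32, 36]
  Split: [21, 24, 2, 41] -> [21, 24] and [2, 41]
    Split: [21, 24] -> [21] and [24]
    Merge: [21] + [24] -> [21, 24]
    Split: [2, 41] -> [2] and [41]
    Merge: [2] + [41] -> [2, 41]
  Merge: [21, 24] + [2, 41] -> [2, 21, 24, 41]
Merge: [17, 29, 32, 36] + [2, 21, 24, 41] -> [2, 17, 21, 24, 29, 32, 36, 41]

Final sorted array: [2, 17, 21, 24, 29, 32, 36, 41]

The merge sort proceeds by recursively splitting the array and merging sorted halves.
After all merges, the sorted array is [2, 17, 21, 24, 29, 32, 36, 41].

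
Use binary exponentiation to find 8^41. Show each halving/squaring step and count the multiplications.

Computing 8^41 by squaring (build up from 8^1; each line after the first costs one multiplication):

8^1 = 8
8^2 = (8^1)^2 = 8^2 = 64
8^4 = (8^2)^2 = 64^2 = 4096
8^5 = 8 * 8^4 = 8 * 4096 = 32768
8^10 = (8^5)^2 = 32768^2 = 1073741824
8^20 = (8^10)^2 = 1073741824^2 = 1152921504606846976
8^40 = (8^20)^2 = 1152921504606846976^2 = 1329227995784915872903807060280344576
8^41 = 8 * 8^40 = 8 * 1329227995784915872903807060280344576 = 10633823966279326983230456482242756608

Result: 10633823966279326983230456482242756608
Multiplications needed: 7 (7 lines after 8^1)

8^41 = 10633823966279326983230456482242756608. Using exponentiation by squaring, this requires 7 multiplications. The key idea: if the exponent is even, square the half-power; if odd, multiply by the base once.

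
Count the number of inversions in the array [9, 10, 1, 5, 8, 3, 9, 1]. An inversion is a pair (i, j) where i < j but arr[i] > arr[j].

Finding inversions in [9, 10, 1, 5, 8, 3, 9, 1]:

(0, 2): arr[0]=9 > arr[2]=1
(0, 3): arr[0]=9 > arr[3]=5
(0, 4): arr[0]=9 > arr[4]=8
(0, 5): arr[0]=9 > arr[5]=3
(0, 7): arr[0]=9 > arr[7]=1
(1, 2): arr[1]=10 > arr[2]=1
(1, 3): arr[1]=10 > arr[3]=5
(1, 4): arr[1]=10 > arr[4]=8
(1, 5): arr[1]=10 > arr[5]=3
(1, 6): arr[1]=10 > arr[6]=9
(1, 7): arr[1]=10 > arr[7]=1
(3, 5): arr[3]=5 > arr[5]=3
(3, 7): arr[3]=5 > arr[7]=1
(4, 5): arr[4]=8 > arr[5]=3
(4, 7): arr[4]=8 > arr[7]=1
(5, 7): arr[5]=3 > arr[7]=1
(6, 7): arr[6]=9 > arr[7]=1

Total inversions: 17

The array has 17 inversion(s): (0,2), (0,3), (0,4), (0,5), (0,7), (1,2), (1,3), (1,4), (1,5), (1,6), (1,7), (3,5), (3,7), (4,5), (4,7), (5,7), (6,7). Each pair (i,j) satisfies i < j and arr[i] > arr[j].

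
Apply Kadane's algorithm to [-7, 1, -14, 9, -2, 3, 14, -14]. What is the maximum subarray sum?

Using Kadane's algorithm on [-7, 1, -14, 9, -2, 3, 14, -14]:

Scanning through the array:
Position 1 (value 1): max_ending_here = 1, max_so_far = 1
Position 2 (value -14): max_ending_here = -13, max_so_far = 1
Position 3 (value 9): max_ending_here = 9, max_so_far = 9
Position 4 (value -2): max_ending_here = 7, max_so_far = 9
Position 5 (value 3): max_ending_here = 10, max_so_far = 10
Position 6 (value 14): max_ending_here = 24, max_so_far = 24
Position 7 (value -14): max_ending_here = 10, max_so_far = 24

Maximum subarray: [9, -2, 3, 14]
Maximum sum: 24

The maximum subarray is [9, -2, 3, 14] with sum 24. This subarray runs from index 3 to index 6.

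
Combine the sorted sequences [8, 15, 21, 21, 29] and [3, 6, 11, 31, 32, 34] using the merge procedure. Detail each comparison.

Merging process:

Compare 8 vs 3: take 3 from right. Merged: [3]
Compare 8 vs 6: take 6 from right. Merged: [3, 6]
Compare 8 vs 11: take 8 from left. Merged: [3, 6, 8]
Compare 15 vs 11: take 11 from right. Merged: [3, 6, 8, 11]
Compare 15 vs 31: take 15 from left. Merged: [3, 6, 8, 11, 15]
Compare 21 vs 31: take 21 from left. Merged: [3, 6, 8, 11, 15, 21]
Compare 21 vs 31: take 21 from left. Merged: [3, 6, 8, 11, 15, 21, 21]
Compare 29 vs 31: take 29 from left. Merged: [3, 6, 8, 11, 15, 21, 21, 29]
Append remaining from right: [31, 32, 34]. Merged: [3, 6, 8, 11, 15, 21, 21, 29, 31, 32, 34]

Final merged array: [3, 6, 8, 11, 15, 21, 21, 29, 31, 32, 34]
Total comparisons: 8

The merged array is [3, 6, 8, 11, 15, 21, 21, 29, 31, 32, 34], requiring 8 comparisons. The merge step runs in O(n) time where n is the total number of elements.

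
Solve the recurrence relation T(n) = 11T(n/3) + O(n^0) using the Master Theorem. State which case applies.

Master Theorem for T(n) = 11T(n/3) + O(n^0):

a = 11, b = 3, c = 0
log_b(a) = log_3(11) = 2.1827

Case 1: c = 0 < log_3(11) = 2.1827
T(n) = O(n^(log_3 11))

For T(n) = 11T(n/3) + O(n^0): log_3(11) = 2.1827. This is Case 1 of the Master Theorem (c < log_b(a), work dominated by leaves), giving O(n^(log_3 11)).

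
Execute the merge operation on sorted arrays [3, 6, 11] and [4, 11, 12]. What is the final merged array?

Merging process:

Compare 3 vs 4: take 3 from left. Merged: [3]
Compare 6 vs 4: take 4 from right. Merged: [3, 4]
Compare 6 vs 11: take 6 from left. Merged: [3, 4, 6]
Compare 11 vs 11: take 11 from left. Merged: [3, 4, 6, 11]
Append remaining from right: [11, 12]. Merged: [3, 4, 6, 11, 11, 12]

Final merged array: [3, 4, 6, 11, 11, 12]
Total comparisons: 4

The merged array is [3, 4, 6, 11, 11, 12], requiring 4 comparisons. The merge step runs in O(n) time where n is the total number of elements.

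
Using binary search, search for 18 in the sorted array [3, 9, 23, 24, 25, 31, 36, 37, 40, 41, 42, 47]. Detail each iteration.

Binary search for 18 in [3, 9, 23, 24, 25, 31, 36, 37, 40, 41, 42, 47]:

lo=0, hi=11, mid=5, arr[mid]=31 -> 31 > 18, search left half
lo=0, hi=4, mid=2, arr[mid]=23 -> 23 > 18, search left half
lo=0, hi=1, mid=0, arr[mid]=3 -> 3 < 18, search right half
lo=1, hi=1, mid=1, arr[mid]=9 -> 9 < 18, search right half
lo=2 > hi=1, target 18 not found

Binary search determines that 18 is not in the array after 4 comparisons. The search space was exhausted without finding the target.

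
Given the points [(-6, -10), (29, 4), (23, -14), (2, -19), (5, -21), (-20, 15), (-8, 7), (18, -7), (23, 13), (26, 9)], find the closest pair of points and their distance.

Computing all pairwise distances among 10 points:

d((-6, -10), (29, 4)) = 37.6962
d((-6, -10), (23, -14)) = 29.2746
d((-6, -10), (2, -19)) = 12.0416
d((-6, -10), (5, -21)) = 15.5563
d((-6, -10), (-20, 15)) = 28.6531
d((-6, -10), (-8, 7)) = 17.1172
d((-6, -10), (18, -7)) = 24.1868
d((-6, -10), (23, 13)) = 37.0135
d((-6, -10), (26, 9)) = 37.2156
d((29, 4), (23, -14)) = 18.9737
d((29, 4), (2, -19)) = 35.4683
d((29, 4), (5, -21)) = 34.6554
d((29, 4), (-20, 15)) = 50.2195
d((29, 4), (-8, 7)) = 37.1214
d((29, 4), (18, -7)) = 15.5563
d((29, 4), (23, 13)) = 10.8167
d((29, 4), (26, 9)) = 5.831
d((23, -14), (2, -19)) = 21.587
d((23, -14), (5, -21)) = 19.3132
d((23, -14), (-20, 15)) = 51.8652
d((23, -14), (-8, 7)) = 37.4433
d((23, -14), (18, -7)) = 8.6023
d((23, -14), (23, 13)) = 27.0
d((23, -14), (26, 9)) = 23.1948
d((2, -19), (5, -21)) = 3.6056 <-- minimum
d((2, -19), (-20, 15)) = 40.4969
d((2, -19), (-8, 7)) = 27.8568
d((2, -19), (18, -7)) = 20.0
d((2, -19), (23, 13)) = 38.2753
d((2, -19), (26, 9)) = 36.8782
d((5, -21), (-20, 15)) = 43.8292
d((5, -21), (-8, 7)) = 30.8707
d((5, -21), (18, -7)) = 19.105
d((5, -21), (23, 13)) = 38.4708
d((5, -21), (26, 9)) = 36.6197
d((-20, 15), (-8, 7)) = 14.4222
d((-20, 15), (18, -7)) = 43.909
d((-20, 15), (23, 13)) = 43.0465
d((-20, 15), (26, 9)) = 46.3897
d((-8, 7), (18, -7)) = 29.5296
d((-8, 7), (23, 13)) = 31.5753
d((-8, 7), (26, 9)) = 34.0588
d((18, -7), (23, 13)) = 20.6155
d((18, -7), (26, 9)) = 17.8885
d((23, 13), (26, 9)) = 5.0

Closest pair: (2, -19) and (5, -21) with distance 3.6056

The closest pair is (2, -19) and (5, -21) with Euclidean distance 3.6056. For 10 points, brute-force pairwise comparison is shown above. For large n, the divide-and-conquer algorithm (sort by x, recurse on halves, check the dividing strip) achieves O(n log n).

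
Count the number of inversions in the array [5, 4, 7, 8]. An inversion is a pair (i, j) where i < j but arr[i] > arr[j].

Finding inversions in [5, 4, 7, 8]:

(0, 1): arr[0]=5 > arr[1]=4

Total inversions: 1

The array has 1 inversion(s): (0,1). Each pair (i,j) satisfies i < j and arr[i] > arr[j].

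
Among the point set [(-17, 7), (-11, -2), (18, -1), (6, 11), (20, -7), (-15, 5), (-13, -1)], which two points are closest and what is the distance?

Computing all pairwise distances among 7 points:

d((-17, 7), (-11, -2)) = 10.8167
d((-17, 7), (18, -1)) = 35.9026
d((-17, 7), (6, 11)) = 23.3452
d((-17, 7), (20, -7)) = 39.5601
d((-17, 7), (-15, 5)) = 2.8284
d((-17, 7), (-13, -1)) = 8.9443
d((-11, -2), (18, -1)) = 29.0172
d((-11, -2), (6, 11)) = 21.4009
d((-11, -2), (20, -7)) = 31.4006
d((-11, -2), (-15, 5)) = 8.0623
d((-11, -2), (-13, -1)) = 2.2361 <-- minimum
d((18, -1), (6, 11)) = 16.9706
d((18, -1), (20, -7)) = 6.3246
d((18, -1), (-15, 5)) = 33.541
d((18, -1), (-13, -1)) = 31.0
d((6, 11), (20, -7)) = 22.8035
d((6, 11), (-15, 5)) = 21.8403
d((6, 11), (-13, -1)) = 22.4722
d((20, -7), (-15, 5)) = 37.0
d((20, -7), (-13, -1)) = 33.541
d((-15, 5), (-13, -1)) = 6.3246

Closest pair: (-11, -2) and (-13, -1) with distance 2.2361

The closest pair is (-11, -2) and (-13, -1) with Euclidean distance 2.2361. For 7 points, brute-force pairwise comparison is shown above. For large n, the divide-and-conquer algorithm (sort by x, recurse on halves, check the dividing strip) achieves O(n log n).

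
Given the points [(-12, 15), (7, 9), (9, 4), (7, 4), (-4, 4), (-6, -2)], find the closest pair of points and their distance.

Computing all pairwise distances among 6 points:

d((-12, 15), (7, 9)) = 19.9249
d((-12, 15), (9, 4)) = 23.7065
d((-12, 15), (7, 4)) = 21.9545
d((-12, 15), (-4, 4)) = 13.6015
d((-12, 15), (-6, -2)) = 18.0278
d((7, 9), (9, 4)) = 5.3852
d((7, 9), (7, 4)) = 5.0
d((7, 9), (-4, 4)) = 12.083
d((7, 9), (-6, -2)) = 17.0294
d((9, 4), (7, 4)) = 2.0 <-- minimum
d((9, 4), (-4, 4)) = 13.0
d((9, 4), (-6, -2)) = 16.1555
d((7, 4), (-4, 4)) = 11.0
d((7, 4), (-6, -2)) = 14.3178
d((-4, 4), (-6, -2)) = 6.3246

Closest pair: (9, 4) and (7, 4) with distance 2.0

The closest pair is (9, 4) and (7, 4) with Euclidean distance 2.0. For 6 points, brute-force pairwise comparison is shown above. For large n, the divide-and-conquer algorithm (sort by x, recurse on halves, check the dividing strip) achieves O(n log n).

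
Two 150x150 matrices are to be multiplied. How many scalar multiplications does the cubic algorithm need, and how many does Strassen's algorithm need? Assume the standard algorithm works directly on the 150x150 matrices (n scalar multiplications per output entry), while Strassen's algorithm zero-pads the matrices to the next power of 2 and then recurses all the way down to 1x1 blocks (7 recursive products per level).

Matrix multiplication for 150x150 matrices:

Strassen's algorithm requires power-of-2 dimensions. Pad 150x150 to 256x256 (next power of 2).

Standard algorithm: 150^3 = 3375000 multiplications
Strassen's algorithm: 7^(log2(256)) = 7^8 = 5764801 multiplications
Difference: 3375000 - 5764801 = -2389801 (Strassen uses MORE here due to padding overhead — for small or just-over-power-of-2 n, padding can outweigh the per-level savings)

Standard: 3375000 multiplications (150^3). Strassen: 5764801 multiplications (7^8, after padding to 256x256). Strassen reduces 8 recursive multiplications to 7 at each level.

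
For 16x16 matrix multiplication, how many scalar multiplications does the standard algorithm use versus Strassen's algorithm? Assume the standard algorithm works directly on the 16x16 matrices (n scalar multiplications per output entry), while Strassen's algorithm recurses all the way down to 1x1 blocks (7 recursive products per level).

Matrix multiplication for 16x16 matrices:

Standard algorithm: 16^3 = 4096 multiplications
Strassen's algorithm: 7^(log2(16)) = 7^4 = 2401 multiplications
Savings: 4096 - 2401 = 1695 multiplications

Standard: 4096 multiplications (16^3). Strassen: 2401 multiplications (7^4). Strassen reduces 8 recursive multiplications to 7 at each level.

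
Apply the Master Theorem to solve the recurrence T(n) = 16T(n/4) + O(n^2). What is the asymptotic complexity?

Master Theorem for T(n) = 16T(n/4) + O(n^2):

a = 16, b = 4, c = 2
log_b(a) = log_4(16) = 2.0000

Case 2: c = 2 = log_4(16) = 2.0000
T(n) = O(n^2 log n) = O(n^2 log n)

For T(n) = 16T(n/4) + O(n^2): log_4(16) = 2.0000. This is Case 2 of the Master Theorem (c = log_b(a), equal work at all levels), giving O(n^2 log n).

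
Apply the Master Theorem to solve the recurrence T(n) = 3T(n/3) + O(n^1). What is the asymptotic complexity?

Master Theorem for T(n) = 3T(n/3) + O(n^1):

a = 3, b = 3, c = 1
log_b(a) = log_3(3) = 1.0000

Case 2: c = 1 = log_3(3) = 1.0000
T(n) = O(n^1 log n) = O(n log n)

For T(n) = 3T(n/3) + O(n^1): log_3(3) = 1.0000. This is Case 2 of the Master Theorem (c = log_b(a), equal work at all levels), giving O(n log n).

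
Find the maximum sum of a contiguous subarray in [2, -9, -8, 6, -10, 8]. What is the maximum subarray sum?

Using Kadane's algorithm on [2, -9, -8, 6, -10, 8]:

Scanning through the array:
Position 1 (value -9): max_ending_here = -7, max_so_far = 2
Position 2 (value -8): max_ending_here = -8, max_so_far = 2
Position 3 (value 6): max_ending_here = 6, max_so_far = 6
Position 4 (value -10): max_ending_here = -4, max_so_far = 6
Position 5 (value 8): max_ending_here = 8, max_so_far = 8

Maximum subarray: [8]
Maximum sum: 8

The maximum subarray is [8] with sum 8. This subarray runs from index 5 to index 5.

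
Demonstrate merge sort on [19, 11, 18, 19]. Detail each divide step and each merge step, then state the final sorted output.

Merge sort trace:

Split: [19, 11, 18, 19] -> [19, 11] and [18, 19]
  Split: [19, 11] -> [19] and [11]
  Merge: [19] + [11] -> [11, 19]
  Split: [18, 19] -> [18] and [19]
  Merge: [18] + [19] -> [18, 19]
Merge: [11, 19] + [18, 19] -> [11, 18, 19, 19]

Final sorted array: [11, 18, 19, 19]

The merge sort proceeds by recursively splitting the array and merging sorted halves.
After all merges, the sorted array is [11, 18, 19, 19].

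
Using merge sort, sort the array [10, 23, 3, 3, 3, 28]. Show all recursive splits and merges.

Merge sort trace:

Split: [10, 23, 3, 3, 3, 28] -> [10, 23, 3] and [3, 3, 28]
  Split: [10, 23, 3] -> [10] and [23, 3]
    Split: [23, 3] -> [23] and [3]
    Merge: [23] + [3] -> [3, 23]
  Merge: [10] + [3, 23] -> [3, 10, 23]
  Split: [3, 3, 28] -> [3] and [3, 28]
    Split: [3, 28] -> [3] and [28]
    Merge: [3] + [28] -> [3, 28]
  Merge: [3] + [3, 28] -> [3, 3, 28]
Merge: [3, 10, 23] + [3, 3, 28] -> [3, 3, 3, 10, 23, 28]

Final sorted array: [3, 3, 3, 10, 23, 28]

The merge sort proceeds by recursively splitting the array and merging sorted halves.
After all merges, the sorted array is [3, 3, 3, 10, 23, 28].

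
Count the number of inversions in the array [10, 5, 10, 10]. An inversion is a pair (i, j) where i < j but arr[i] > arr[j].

Finding inversions in [10, 5, 10, 10]:

(0, 1): arr[0]=10 > arr[1]=5

Total inversions: 1

The array has 1 inversion(s): (0,1). Each pair (i,j) satisfies i < j and arr[i] > arr[j].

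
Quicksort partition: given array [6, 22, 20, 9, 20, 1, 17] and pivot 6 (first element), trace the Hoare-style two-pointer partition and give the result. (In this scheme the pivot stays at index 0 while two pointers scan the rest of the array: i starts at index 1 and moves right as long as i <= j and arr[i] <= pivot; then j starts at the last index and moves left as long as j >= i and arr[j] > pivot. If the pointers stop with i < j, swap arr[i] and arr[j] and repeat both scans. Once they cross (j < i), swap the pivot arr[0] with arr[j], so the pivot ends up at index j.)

Hoare-style two-pointer partition with pivot = 6:

Initial array: [6, 22, 20, 9, 20, 1, 17]

Pointers start at i = 1, j = 6.
i stops at index 1 (arr[1]=22 > 6), j stops at index 5 (arr[5]=1 <= 6): swap arr[1] and arr[5], array becomes [6, 1, 20, 9, 20, 22, 17]
i ends at 2, j ends at 1: the pointers have crossed (j < i), so scanning stops.

Swap pivot arr[0] with arr[1] to place pivot at position 1: [1, 6, 20, 9, 20, 22, 17]
Pivot position: 1

After partitioning with pivot 6, the array becomes [1, 6, 20, 9, 20, 22, 17]. The pivot is placed at index 1. All elements to the left of the pivot are <= 6, and all elements to the right are > 6.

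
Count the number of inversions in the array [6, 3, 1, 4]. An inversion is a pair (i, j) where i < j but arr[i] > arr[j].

Finding inversions in [6, 3, 1, 4]:

(0, 1): arr[0]=6 > arr[1]=3
(0, 2): arr[0]=6 > arr[2]=1
(0, 3): arr[0]=6 > arr[3]=4
(1, 2): arr[1]=3 > arr[2]=1

Total inversions: 4

The array has 4 inversion(s): (0,1), (0,2), (0,3), (1,2). Each pair (i,j) satisfies i < j and arr[i] > arr[j].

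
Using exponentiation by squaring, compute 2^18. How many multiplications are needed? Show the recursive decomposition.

Computing 2^18 by squaring (build up from 2^1; each line after the first costs one multiplication):

2^1 = 2
2^2 = (2^1)^2 = 2^2 = 4
2^4 = (2^2)^2 = 4^2 = 16
2^8 = (2^4)^2 = 16^2 = 256
2^9 = 2 * 2^8 = 2 * 256 = 512
2^18 = (2^9)^2 = 512^2 = 262144

Result: 262144
Multiplications needed: 5 (5 lines after 2^1)

2^18 = 262144. Using exponentiation by squaring, this requires 5 multiplications. The key idea: if the exponent is even, square the half-power; if odd, multiply by the base once.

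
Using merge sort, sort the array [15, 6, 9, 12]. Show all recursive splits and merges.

Merge sort trace:

Split: [15, 6, 9, 12] -> [15, 6] and [9, 12]
  Split: [15, 6] -> [15] and [6]
  Merge: [15] + [6] -> [6, 15]
  Split: [9, 12] -> [9] and [12]
  Merge: [9] + [12] -> [9, 12]
Merge: [6, 15] + [9, 12] -> [6, 9, 12, 15]

Final sorted array: [6, 9, 12, 15]

The merge sort proceeds by recursively splitting the array and merging sorted halves.
After all merges, the sorted array is [6, 9, 12, 15].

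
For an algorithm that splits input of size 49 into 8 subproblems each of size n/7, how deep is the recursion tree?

For divide and conquer with division factor 7:

Problem sizes at each level:
Level 0: 49
Level 1: 7
Level 2: 1

The root is level 0 and the size-1 base case is level 2 (the tree spans levels 0 through 2, i.e. 3 levels counting the root), so the depth is the number of divisions: log_7(49) = 2

The recursion tree depth is log_7(49) = 2. At each level, the problem size is divided by 7, so it takes 2 divisions to reduce to a base case of size 1. The algorithm makes 8 recursive calls at each level.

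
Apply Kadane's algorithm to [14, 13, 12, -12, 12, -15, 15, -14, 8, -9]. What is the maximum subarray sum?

Using Kadane's algorithm on [14, 13, 12, -12, 12, -15, 15, -14, 8, -9]:

Scanning through the array:
Position 1 (value 13): max_ending_here = 27, max_so_far = 27
Position 2 (value 12): max_ending_here = 39, max_so_far = 39
Position 3 (value -12): max_ending_here = 27, max_so_far = 39
Position 4 (value 12): max_ending_here = 39, max_so_far = 39
Position 5 (value -15): max_ending_here = 24, max_so_far = 39
Position 6 (value 15): max_ending_here = 39, max_so_far = 39
Position 7 (value -14): max_ending_here = 25, max_so_far = 39
Position 8 (value 8): max_ending_here = 33, max_so_far = 39
Position 9 (value -9): max_ending_here = 24, max_so_far = 39

Maximum subarray: [14, 13, 12]
Maximum sum: 39

The maximum subarray is [14, 13, 12] with sum 39. This subarray runs from index 0 to index 2.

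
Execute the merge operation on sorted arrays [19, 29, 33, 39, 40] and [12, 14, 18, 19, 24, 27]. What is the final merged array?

Merging process:

Compare 19 vs 12: take 12 from right. Merged: [12]
Compare 19 vs 14: take 14 from right. Merged: [12, 14]
Compare 19 vs 18: take 18 from right. Merged: [12, 14, 18]
Compare 19 vs 19: take 19 from left. Merged: [12, 14, 18, 19]
Compare 29 vs 19: take 19 from right. Merged: [12, 14, 18, 19, 19]
Compare 29 vs 24: take 24 from right. Merged: [12, 14, 18, 19, 19, 24]
Compare 29 vs 27: take 27 from right. Merged: [12, 14, 18, 19, 19, 24, 27]
Append remaining from left: [29, 33, 39, 40]. Merged: [12, 14, 18, 19, 19, 24, 27, 29, 33, 39, 40]

Final merged array: [12, 14, 18, 19, 19, 24, 27, 29, 33, 39, 40]
Total comparisons: 7

The merged array is [12, 14, 18, 19, 19, 24, 27, 29, 33, 39, 40], requiring 7 comparisons. The merge step runs in O(n) time where n is the total number of elements.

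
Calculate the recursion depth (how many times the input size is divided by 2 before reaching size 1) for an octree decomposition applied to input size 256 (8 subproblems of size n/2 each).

For divide and conquer with division factor 2:

Problem sizes at each level:
Level 0: 256
Level 1: 128
Level 2: 64
Level 3: 32
Level 4: 16
Level 5: 8
Level 6: 4
Level 7: 2
Level 8: 1

The root is level 0 and the size-1 base case is level 8 (the tree spans levels 0 through 8, i.e. 9 levels counting the root), so the depth is the number of divisions: log_2(256) = 8

The recursion tree depth is log_2(256) = 8. At each level, the problem size is divided by 2, so it takes 8 divisions to reduce to a base case of size 1. The algorithm makes 8 recursive calls at each level.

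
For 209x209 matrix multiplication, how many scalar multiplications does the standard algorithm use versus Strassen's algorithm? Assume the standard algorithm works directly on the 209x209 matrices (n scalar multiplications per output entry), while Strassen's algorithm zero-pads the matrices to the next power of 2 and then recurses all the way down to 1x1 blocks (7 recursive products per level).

Matrix multiplication for 209x209 matrices:

Strassen's algorithm requires power-of-2 dimensions. Pad 209x209 to 256x256 (next power of 2).

Standard algorithm: 209^3 = 9129329 multiplications
Strassen's algorithm: 7^(log2(256)) = 7^8 = 5764801 multiplications
Savings: 9129329 - 5764801 = 3364528 multiplications

Standard: 9129329 multiplications (209^3). Strassen: 5764801 multiplications (7^8, after padding to 256x256). Strassen reduces 8 recursive multiplications to 7 at each level.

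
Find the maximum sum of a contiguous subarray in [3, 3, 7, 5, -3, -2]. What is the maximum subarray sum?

Using Kadane's algorithm on [3, 3, 7, 5, -3, -2]:

Scanning through the array:
Position 1 (value 3): max_ending_here = 6, max_so_far = 6
Position 2 (value 7): max_ending_here = 13, max_so_far = 13
Position 3 (value 5): max_ending_here = 18, max_so_far = 18
Position 4 (value -3): max_ending_here = 15, max_so_far = 18
Position 5 (value -2): max_ending_here = 13, max_so_far = 18

Maximum subarray: [3, 3, 7, 5]
Maximum sum: 18

The maximum subarray is [3, 3, 7, 5] with sum 18. This subarray runs from index 0 to index 3.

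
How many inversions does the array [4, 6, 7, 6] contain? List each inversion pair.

Finding inversions in [4, 6, 7, 6]:

(2, 3): arr[2]=7 > arr[3]=6

Total inversions: 1

The array has 1 inversion(s): (2,3). Each pair (i,j) satisfies i < j and arr[i] > arr[j].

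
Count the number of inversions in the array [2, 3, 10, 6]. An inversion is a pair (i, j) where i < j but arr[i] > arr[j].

Finding inversions in [2, 3, 10, 6]:

(2, 3): arr[2]=10 > arr[3]=6

Total inversions: 1

The array has 1 inversion(s): (2,3). Each pair (i,j) satisfies i < j and arr[i] > arr[j].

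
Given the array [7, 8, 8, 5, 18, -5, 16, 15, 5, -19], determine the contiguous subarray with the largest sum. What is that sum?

Using Kadane's algorithm on [7, 8, 8, 5, 18, -5, 16, 15, 5, -19]:

Scanning through the array:
Position 1 (value 8): max_ending_here = 15, max_so_far = 15
Position 2 (value 8): max_ending_here = 23, max_so_far = 23
Position 3 (value 5): max_ending_here = 28, max_so_far = 28
Position 4 (value 18): max_ending_here = 46, max_so_far = 46
Position 5 (value -5): max_ending_here = 41, max_so_far = 46
Position 6 (value 16): max_ending_here = 57, max_so_far = 57
Position 7 (value 15): max_ending_here = 72, max_so_far = 72
Position 8 (value 5): max_ending_here = 77, max_so_far = 77
Position 9 (value -19): max_ending_here = 58, max_so_far = 77

Maximum subarray: [7, 8, 8, 5, 18, -5, 16, 15, 5]
Maximum sum: 77

The maximum subarray is [7, 8, 8, 5, 18, -5, 16, 15, 5] with sum 77. This subarray runs from index 0 to index 8.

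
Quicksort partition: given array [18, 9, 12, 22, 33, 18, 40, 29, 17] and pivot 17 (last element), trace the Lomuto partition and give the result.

Lomuto partition with pivot = 17:

Initial array: [18, 9, 12, 22, 33, 18, 40, 29, 17]

arr[0]=18 > 17: no swap
arr[1]=9 <= 17: swap with position 0, array becomes [9, 18, 12, 22, 33, 18, 40, 29, 17]
arr[2]=12 <= 17: swap with position 1, array becomes [9, 12, 18, 22, 33, 18, 40, 29, 17]
arr[3]=22 > 17: no swap
arr[4]=33 > 17: no swap
arr[5]=18 > 17: no swap
arr[6]=40 > 17: no swap
arr[7]=29 > 17: no swap

Place pivot at position 2: [9, 12, 17, 22, 33, 18, 40, 29, 18]
Pivot position: 2

After partitioning with pivot 17, the array becomes [9, 12, 17, 22, 33, 18, 40, 29, 18]. The pivot is placed at index 2. All elements to the left of the pivot are <= 17, and all elements to the right are > 17.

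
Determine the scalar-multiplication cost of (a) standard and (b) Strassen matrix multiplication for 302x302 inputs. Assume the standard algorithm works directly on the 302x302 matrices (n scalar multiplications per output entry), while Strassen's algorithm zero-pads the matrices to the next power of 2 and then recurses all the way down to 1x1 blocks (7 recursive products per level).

Matrix multiplication for 302x302 matrices:

Strassen's algorithm requires power-of-2 dimensions. Pad 302x302 to 512x512 (next power of 2).

Standard algorithm: 302^3 = 27543608 multiplications
Strassen's algorithm: 7^(log2(512)) = 7^9 = 40353607 multiplications
Difference: 27543608 - 40353607 = -12809999 (Strassen uses MORE here due to padding overhead — for small or just-over-power-of-2 n, padding can outweigh the per-level savings)

Standard: 27543608 multiplications (302^3). Strassen: 40353607 multiplications (7^9, after padding to 512x512). Strassen reduces 8 recursive multiplications to 7 at each level.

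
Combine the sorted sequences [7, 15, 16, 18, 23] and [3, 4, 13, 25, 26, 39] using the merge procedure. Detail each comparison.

Merging process:

Compare 7 vs 3: take 3 from right. Merged: [3]
Compare 7 vs 4: take 4 from right. Merged: [3, 4]
Compare 7 vs 13: take 7 from left. Merged: [3, 4, 7]
Compare 15 vs 13: take 13 from right. Merged: [3, 4, 7, 13]
Compare 15 vs 25: take 15 from left. Merged: [3, 4, 7, 13, 15]
Compare 16 vs 25: take 16 from left. Merged: [3, 4, 7, 13, 15, 16]
Compare 18 vs 25: take 18 from left. Merged: [3, 4, 7, 13, 15, 16, 18]
Compare 23 vs 25: take 23 from left. Merged: [3, 4, 7, 13, 15, 16, 18, 23]
Append remaining from right: [25, 26, 39]. Merged: [3, 4, 7, 13, 15, 16, 18, 23, 25, 26, 39]

Final merged array: [3, 4, 7, 13, 15, 16, 18, 23, 25, 26, 39]
Total comparisons: 8

The merged array is [3, 4, 7, 13, 15, 16, 18, 23, 25, 26, 39], requiring 8 comparisons. The merge step runs in O(n) time where n is the total number of elements.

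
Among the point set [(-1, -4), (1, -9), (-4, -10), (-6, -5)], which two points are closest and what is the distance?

Computing all pairwise distances among 4 points:

d((-1, -4), (1, -9)) = 5.3852
d((-1, -4), (-4, -10)) = 6.7082
d((-1, -4), (-6, -5)) = 5.099 <-- minimum
d((1, -9), (-4, -10)) = 5.099 <-- minimum
d((1, -9), (-6, -5)) = 8.0623
d((-4, -10), (-6, -5)) = 5.3852

Minimum distance: 5.099 (tie among 2 pairs: (-1, -4) and (-6, -5); (1, -9) and (-4, -10))

The minimum Euclidean distance is 5.099. There is a tie: 2 pairs achieve this minimum — (-1, -4) and (-6, -5); (1, -9) and (-4, -10). Any of these is a valid closest pair. For 4 points, brute-force pairwise comparison is shown above. For large n, the divide-and-conquer algorithm (sort by x, recurse on halves, check the dividing strip) achieves O(n log n).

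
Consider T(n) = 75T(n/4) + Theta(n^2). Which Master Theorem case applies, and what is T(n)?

Master Theorem for T(n) = 75T(n/4) + O(n^2):

a = 75, b = 4, c = 2
log_b(a) = log_4(75) = 3.1144

Case 1: c = 2 < log_4(75) = 3.1144
T(n) = O(n^(log_4 75))

For T(n) = 75T(n/4) + O(n^2): log_4(75) = 3.1144. This is Case 1 of the Master Theorem (c < log_b(a), work dominated by leaves), giving O(n^(log_4 75)).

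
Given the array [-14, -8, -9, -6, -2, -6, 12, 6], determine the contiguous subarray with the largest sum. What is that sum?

Using Kadane's algorithm on [-14, -8, -9, -6, -2, -6, 12, 6]:

Scanning through the array:
Position 1 (value -8): max_ending_here = -8, max_so_far = -8
Position 2 (value -9): max_ending_here = -9, max_so_far = -8
Position 3 (value -6): max_ending_here = -6, max_so_far = -6
Position 4 (value -2): max_ending_here = -2, max_so_far = -2
Position 5 (value -6): max_ending_here = -6, max_so_far = -2
Position 6 (value 12): max_ending_here = 12, max_so_far = 12
Position 7 (value 6): max_ending_here = 18, max_so_far = 18

Maximum subarray: [12, 6]
Maximum sum: 18

The maximum subarray is [12, 6] with sum 18. This subarray runs from index 6 to index 7.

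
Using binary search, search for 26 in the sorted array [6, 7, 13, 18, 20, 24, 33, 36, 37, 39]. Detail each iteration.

Binary search for 26 in [6, 7, 13, 18, 20, 24, 33, 36, 37, 39]:

lo=0, hi=9, mid=4, arr[mid]=20 -> 20 < 26, search right half
lo=5, hi=9, mid=7, arr[mid]=36 -> 36 > 26, search left half
lo=5, hi=6, mid=5, arr[mid]=24 -> 24 < 26, search right half
lo=6, hi=6, mid=6, arr[mid]=33 -> 33 > 26, search left half
lo=6 > hi=5, target 26 not found

Binary search determines that 26 is not in the array after 4 comparisons. The search space was exhausted without finding the target.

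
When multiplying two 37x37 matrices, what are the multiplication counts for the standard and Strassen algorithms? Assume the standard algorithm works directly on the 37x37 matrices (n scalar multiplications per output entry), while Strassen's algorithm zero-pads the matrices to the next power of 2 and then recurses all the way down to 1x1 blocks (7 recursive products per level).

Matrix multiplication for 37x37 matrices:

Strassen's algorithm requires power-of-2 dimensions. Pad 37x37 to 64x64 (next power of 2).

Standard algorithm: 37^3 = 50653 multiplications
Strassen's algorithm: 7^(log2(64)) = 7^6 = 117649 multiplications
Difference: 50653 - 117649 = -66996 (Strassen uses MORE here due to padding overhead — for small or just-over-power-of-2 n, padding can outweigh the per-level savings)

Standard: 50653 multiplications (37^3). Strassen: 117649 multiplications (7^6, after padding to 64x64). Strassen reduces 8 recursive multiplications to 7 at each level.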